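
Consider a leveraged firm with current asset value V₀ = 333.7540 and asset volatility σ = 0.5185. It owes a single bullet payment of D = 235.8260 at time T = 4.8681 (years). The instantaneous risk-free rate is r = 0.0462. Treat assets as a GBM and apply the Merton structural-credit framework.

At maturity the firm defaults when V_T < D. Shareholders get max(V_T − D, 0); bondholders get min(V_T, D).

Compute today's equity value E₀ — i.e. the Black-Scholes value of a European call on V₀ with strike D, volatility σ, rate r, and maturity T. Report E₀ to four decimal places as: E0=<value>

E0=197.6487

d₁ = [ln(V₀/D) + (r + σ²/2)T] / (σ√T)
   = [ln(333.7540/235.8260) + (0.0462 + 0.5·0.5185²)·4.8681] / (0.5185·√4.8681)
   = [0.347310 + 0.879282] / 1.144007 = 1.072189
d₂ = d₁ − σ√T = 1.072189 − 1.144007 = -0.071817
N(d₁) = 0.858183,  N(d₂) = 0.471374,  e^(−rT) = 0.798591
E₀ = V₀·N(d₁) − D·e^(−rT)·N(d₂)
   = 333.7540·0.858183 − 235.8260·0.798591·0.471374 = 197.648720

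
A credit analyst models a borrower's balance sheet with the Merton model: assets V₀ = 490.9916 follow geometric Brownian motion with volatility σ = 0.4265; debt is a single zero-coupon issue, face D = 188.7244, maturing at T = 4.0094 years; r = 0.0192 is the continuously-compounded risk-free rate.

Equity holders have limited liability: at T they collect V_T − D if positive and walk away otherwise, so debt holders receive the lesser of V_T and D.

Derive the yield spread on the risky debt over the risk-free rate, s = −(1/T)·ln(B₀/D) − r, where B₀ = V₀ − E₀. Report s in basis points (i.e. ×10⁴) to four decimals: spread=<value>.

d₁ = [ln(V₀/D) + (r + σ²/2)T] / (σ√T)
   = [ln(490.9916/188.7244) + (0.0192 + 0.5·0.4265²)·4.0094] / (0.4265·√4.0094)
   = [0.956139 + 0.441640] / 0.854002 = 1.636741
d₂ = d₁ − σ√T = 1.636741 − 0.854002 = 0.782739
N(d₁) = 0.949158,  N(d₂) = 0.783110,  e^(−rT) = 0.925908
E₀ = V₀·N(d₁) − D·e^(−rT)·N(d₂)
   = 490.9916·0.949158 − 188.7244·0.925908·0.783110 = 329.186725
B₀ = V₀ − E₀ = 490.9916 − 329.186725 = 161.804875
spread = −(1/T)·ln(B₀/D) − r = −(1/4.0094)·ln(161.804875/188.7244) − 0.0192 = 0.01918395
in basis points: 0.01918395 × 10⁴ = 191.8395 bp

spread=191.8395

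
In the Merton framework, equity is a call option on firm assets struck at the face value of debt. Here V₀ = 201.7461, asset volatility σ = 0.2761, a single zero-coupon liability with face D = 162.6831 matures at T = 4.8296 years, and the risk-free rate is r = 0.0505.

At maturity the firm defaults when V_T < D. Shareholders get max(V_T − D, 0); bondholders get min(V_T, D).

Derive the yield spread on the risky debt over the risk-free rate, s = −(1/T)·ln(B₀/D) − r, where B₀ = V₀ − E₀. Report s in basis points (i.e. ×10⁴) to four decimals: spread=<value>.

spread=209.8514

d₁ = [ln(V₀/D) + (r + σ²/2)T] / (σ√T)
   = [ln(201.7461/162.6831) + (0.0505 + 0.5·0.2761²)·4.8296] / (0.2761·√4.8296)
   = [0.215206 + 0.427978] / 0.606767 = 1.060018
d₂ = d₁ − σ√T = 1.060018 − 0.606767 = 0.453251
N(d₁) = 0.855432,  N(d₂) = 0.674816,  e^(−rT) = 0.783570
E₀ = V₀·N(d₁) − D·e^(−rT)·N(d₂)
   = 201.7461·0.855432 − 162.6831·0.783570·0.674816 = 86.558802
B₀ = V₀ − E₀ = 201.7461 − 86.558802 = 115.187298
spread = −(1/T)·ln(B₀/D) − r = −(1/4.8296)·ln(115.187298/162.6831) − 0.0505 = 0.02098514
in basis points: 0.02098514 × 10⁴ = 209.8514 bp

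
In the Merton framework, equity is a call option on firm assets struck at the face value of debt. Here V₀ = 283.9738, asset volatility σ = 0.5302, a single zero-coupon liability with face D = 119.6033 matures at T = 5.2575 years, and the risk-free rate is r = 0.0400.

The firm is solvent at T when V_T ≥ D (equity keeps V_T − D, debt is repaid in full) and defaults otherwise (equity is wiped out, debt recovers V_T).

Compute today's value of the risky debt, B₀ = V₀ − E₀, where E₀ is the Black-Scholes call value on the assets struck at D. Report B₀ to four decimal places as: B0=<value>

B0=78.2758

d₁ = [ln(V₀/D) + (r + σ²/2)T] / (σ√T)
   = [ln(283.9738/119.6033) + (0.0400 + 0.5·0.5302²)·5.2575] / (0.5302·√5.2575)
   = [0.864702 + 0.949273] / 1.215708 = 1.492114
d₂ = d₁ − σ√T = 1.492114 − 1.215708 = 0.276405
N(d₁) = 0.932165,  N(d₂) = 0.608882,  e^(−rT) = 0.810341
E₀ = V₀·N(d₁) − D·e^(−rT)·N(d₂)
   = 283.9738·0.932165 − 119.6033·0.810341·0.608882 = 205.698042
B₀ = V₀ − E₀ = 283.9738 − 205.698042 = 78.275758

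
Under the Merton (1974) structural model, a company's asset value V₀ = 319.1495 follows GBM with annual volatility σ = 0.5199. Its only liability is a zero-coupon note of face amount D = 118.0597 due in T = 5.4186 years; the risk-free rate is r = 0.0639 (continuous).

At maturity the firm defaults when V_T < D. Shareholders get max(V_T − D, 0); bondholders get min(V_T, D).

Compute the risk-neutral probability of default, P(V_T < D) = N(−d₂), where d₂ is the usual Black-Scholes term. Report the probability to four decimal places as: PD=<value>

d₁ = [ln(V₀/D) + (r + σ²/2)T] / (σ√T)
   = [ln(319.1495/118.0597) + (0.0639 + 0.5·0.5199²)·5.4186] / (0.5199·√5.4186)
   = [0.994469 + 1.078562] / 1.210217 = 1.712941
d₂ = d₁ − σ√T = 1.712941 − 1.210217 = 0.502724
risk-neutral PD = N(−d₂) = N(-0.502724) = 0.307579

PD=0.3076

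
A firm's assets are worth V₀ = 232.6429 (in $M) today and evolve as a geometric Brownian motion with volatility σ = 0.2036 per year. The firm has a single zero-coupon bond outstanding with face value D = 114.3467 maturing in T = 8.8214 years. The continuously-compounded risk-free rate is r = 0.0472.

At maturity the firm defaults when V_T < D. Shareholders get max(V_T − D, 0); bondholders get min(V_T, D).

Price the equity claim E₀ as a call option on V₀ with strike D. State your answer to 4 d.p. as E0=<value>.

E0=158.1787

d₁ = [ln(V₀/D) + (r + σ²/2)T] / (σ√T)
   = [ln(232.6429/114.3467) + (0.0472 + 0.5·0.2036²)·8.8214] / (0.2036·√8.8214)
   = [0.710270 + 0.599207] / 0.604709 = 2.165465
d₂ = d₁ − σ√T = 2.165465 − 0.604709 = 1.560755
N(d₁) = 0.984824,  N(d₂) = 0.940709,  e^(−rT) = 0.659436
E₀ = V₀·N(d₁) − D·e^(−rT)·N(d₂)
   = 232.6429·0.984824 − 114.3467·0.659436·0.940709 = 158.178725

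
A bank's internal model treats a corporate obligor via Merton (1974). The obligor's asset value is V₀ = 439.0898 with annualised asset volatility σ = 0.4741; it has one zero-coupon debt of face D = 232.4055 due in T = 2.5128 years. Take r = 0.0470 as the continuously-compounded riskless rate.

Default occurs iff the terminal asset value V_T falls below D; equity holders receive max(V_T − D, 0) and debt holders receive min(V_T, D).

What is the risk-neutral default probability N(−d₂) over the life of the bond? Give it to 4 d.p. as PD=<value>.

d₁ = [ln(V₀/D) + (r + σ²/2)T] / (σ√T)
   = [ln(439.0898/232.4055) + (0.0470 + 0.5·0.4741²)·2.5128] / (0.4741·√2.5128)
   = [0.636220 + 0.400504] / 0.751534 = 1.379476
d₂ = d₁ − σ√T = 1.379476 − 0.751534 = 0.627942
risk-neutral PD = N(−d₂) = N(-0.627942) = 0.265021

PD=0.2650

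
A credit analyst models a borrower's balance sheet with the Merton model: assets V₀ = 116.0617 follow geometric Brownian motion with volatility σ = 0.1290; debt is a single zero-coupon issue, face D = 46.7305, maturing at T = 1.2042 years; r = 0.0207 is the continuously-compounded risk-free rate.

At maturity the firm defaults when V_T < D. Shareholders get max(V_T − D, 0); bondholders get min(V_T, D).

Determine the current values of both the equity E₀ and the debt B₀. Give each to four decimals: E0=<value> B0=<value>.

E0=70.4817 B0=45.5800

d₁ = [ln(V₀/D) + (r + σ²/2)T] / (σ√T)
   = [ln(116.0617/46.7305) + (0.0207 + 0.5·0.1290²)·1.2042] / (0.1290·√1.2042)
   = [0.909725 + 0.034946] / 0.141560 = 6.673317
d₂ = d₁ − σ√T = 6.673317 − 0.141560 = 6.531757
N(d₁) = 1.000000,  N(d₂) = 1.000000,  e^(−rT) = 0.975381
E₀ = V₀·N(d₁) − D·e^(−rT)·N(d₂)
   = 116.0617·1.000000 − 46.7305·0.975381·1.000000 = 70.481650
B₀ = V₀ − E₀ = 116.0617 − 70.481650 = 45.580050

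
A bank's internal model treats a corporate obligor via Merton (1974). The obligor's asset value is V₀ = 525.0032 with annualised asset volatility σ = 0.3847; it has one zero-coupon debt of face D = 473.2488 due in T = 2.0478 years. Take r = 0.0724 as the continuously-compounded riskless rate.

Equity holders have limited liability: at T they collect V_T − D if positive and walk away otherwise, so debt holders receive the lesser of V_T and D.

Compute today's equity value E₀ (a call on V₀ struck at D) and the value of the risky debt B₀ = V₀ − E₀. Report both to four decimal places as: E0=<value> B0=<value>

E0=169.7572 B0=355.2460

d₁ = [ln(V₀/D) + (r + σ²/2)T] / (σ√T)
   = [ln(525.0032/473.2488) + (0.0724 + 0.5·0.3847²)·2.0478] / (0.3847·√2.0478)
   = [0.103783 + 0.299792] / 0.550511 = 0.733092
d₂ = d₁ − σ√T = 0.733092 − 0.550511 = 0.182581
N(d₁) = 0.768249,  N(d₂) = 0.572436,  e^(−rT) = 0.862206
E₀ = V₀·N(d₁) − D·e^(−rT)·N(d₂)
   = 525.0032·0.768249 − 473.2488·0.862206·0.572436 = 169.757151
B₀ = V₀ − E₀ = 525.0032 − 169.757151 = 355.246049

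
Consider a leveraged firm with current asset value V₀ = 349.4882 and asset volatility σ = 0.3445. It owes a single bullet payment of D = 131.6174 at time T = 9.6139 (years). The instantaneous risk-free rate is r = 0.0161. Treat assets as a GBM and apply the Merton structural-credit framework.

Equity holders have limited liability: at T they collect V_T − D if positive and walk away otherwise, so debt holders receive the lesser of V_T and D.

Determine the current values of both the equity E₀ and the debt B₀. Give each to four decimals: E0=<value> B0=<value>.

E0=251.1262 B0=98.3620

d₁ = [ln(V₀/D) + (r + σ²/2)T] / (σ√T)
   = [ln(349.4882/131.6174) + (0.0161 + 0.5·0.3445²)·9.6139] / (0.3445·√9.6139)
   = [0.976571 + 0.725274] / 1.068167 = 1.593239
d₂ = d₁ − σ√T = 1.593239 − 1.068167 = 0.525072
N(d₁) = 0.944447,  N(d₂) = 0.700233,  e^(−rT) = 0.856600
E₀ = V₀·N(d₁) − D·e^(−rT)·N(d₂)
   = 349.4882·0.944447 − 131.6174·0.856600·0.700233 = 251.126191
B₀ = V₀ − E₀ = 349.4882 − 251.126191 = 98.362009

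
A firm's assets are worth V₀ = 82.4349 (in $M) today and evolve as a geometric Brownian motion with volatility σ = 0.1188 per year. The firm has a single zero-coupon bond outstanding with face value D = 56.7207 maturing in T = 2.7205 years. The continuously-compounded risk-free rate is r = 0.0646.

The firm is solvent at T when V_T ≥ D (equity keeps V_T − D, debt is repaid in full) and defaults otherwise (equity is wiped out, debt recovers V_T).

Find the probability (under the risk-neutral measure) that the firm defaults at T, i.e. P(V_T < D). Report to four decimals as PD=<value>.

PD=0.0034

d₁ = [ln(V₀/D) + (r + σ²/2)T] / (σ√T)
   = [ln(82.4349/56.7207) + (0.0646 + 0.5·0.1188²)·2.7205] / (0.1188·√2.7205)
   = [0.373870 + 0.194942] / 0.195948 = 2.902871
d₂ = d₁ − σ√T = 2.902871 − 0.195948 = 2.706923
risk-neutral PD = N(−d₂) = N(-2.706923) = 0.003395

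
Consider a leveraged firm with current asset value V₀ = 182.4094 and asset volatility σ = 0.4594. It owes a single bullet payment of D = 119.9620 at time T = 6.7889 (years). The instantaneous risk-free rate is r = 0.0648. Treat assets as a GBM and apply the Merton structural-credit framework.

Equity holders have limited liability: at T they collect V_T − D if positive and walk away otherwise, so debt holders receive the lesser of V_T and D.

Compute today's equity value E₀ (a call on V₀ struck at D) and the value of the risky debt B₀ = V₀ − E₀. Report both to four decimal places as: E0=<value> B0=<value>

E0=122.9542 B0=59.4552

d₁ = [ln(V₀/D) + (r + σ²/2)T] / (σ√T)
   = [ln(182.4094/119.9620) + (0.0648 + 0.5·0.4594²)·6.7889] / (0.4594·√6.7889)
   = [0.419079 + 1.156314] / 1.196990 = 1.316128
d₂ = d₁ − σ√T = 1.316128 − 1.196990 = 0.119137
N(d₁) = 0.905934,  N(d₂) = 0.547417,  e^(−rT) = 0.644087
E₀ = V₀·N(d₁) − D·e^(−rT)·N(d₂)
   = 182.4094·0.905934 − 119.9620·0.644087·0.547417 = 122.954242
B₀ = V₀ − E₀ = 182.4094 − 122.954242 = 59.455158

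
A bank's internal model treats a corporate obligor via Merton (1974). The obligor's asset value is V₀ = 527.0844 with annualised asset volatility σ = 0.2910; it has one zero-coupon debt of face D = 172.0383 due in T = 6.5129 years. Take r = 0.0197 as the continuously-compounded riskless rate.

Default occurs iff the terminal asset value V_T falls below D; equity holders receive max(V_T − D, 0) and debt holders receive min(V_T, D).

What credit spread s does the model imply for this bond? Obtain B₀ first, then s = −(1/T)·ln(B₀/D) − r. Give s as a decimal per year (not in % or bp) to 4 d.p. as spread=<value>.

spread=0.0039

d₁ = [ln(V₀/D) + (r + σ²/2)T] / (σ√T)
   = [ln(527.0844/172.0383) + (0.0197 + 0.5·0.2910²)·6.5129] / (0.2910·√6.5129)
   = [1.119644 + 0.404064] / 0.742643 = 2.051735
d₂ = d₁ − σ√T = 2.051735 − 0.742643 = 1.309092
N(d₁) = 0.979902,  N(d₂) = 0.904748,  e^(−rT) = 0.879586
E₀ = V₀·N(d₁) − D·e^(−rT)·N(d₂)
   = 527.0844·0.979902 − 172.0383·0.879586·0.904748 = 379.582468
B₀ = V₀ − E₀ = 527.0844 − 379.582468 = 147.501932
spread = −(1/T)·ln(B₀/D) − r = −(1/6.5129)·ln(147.501932/172.0383) − 0.0197 = 0.00392632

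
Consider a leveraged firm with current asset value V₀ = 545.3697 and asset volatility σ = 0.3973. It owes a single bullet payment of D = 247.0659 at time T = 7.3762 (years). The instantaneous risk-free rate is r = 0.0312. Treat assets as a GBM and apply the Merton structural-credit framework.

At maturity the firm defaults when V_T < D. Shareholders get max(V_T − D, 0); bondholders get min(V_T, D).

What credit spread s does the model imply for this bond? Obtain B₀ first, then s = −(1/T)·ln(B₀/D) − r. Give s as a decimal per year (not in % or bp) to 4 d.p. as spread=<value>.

d₁ = [ln(V₀/D) + (r + σ²/2)T] / (σ√T)
   = [ln(545.3697/247.0659) + (0.0312 + 0.5·0.3973²)·7.3762] / (0.3973·√7.3762)
   = [0.791809 + 0.812294] / 1.079033 = 1.486611
d₂ = d₁ − σ√T = 1.486611 − 1.079033 = 0.407577
N(d₁) = 0.931441,  N(d₂) = 0.658208,  e^(−rT) = 0.794424
E₀ = V₀·N(d₁) − D·e^(−rT)·N(d₂)
   = 545.3697·0.931441 − 247.0659·0.794424·0.658208 = 378.789903
B₀ = V₀ − E₀ = 545.3697 − 378.789903 = 166.579797
spread = −(1/T)·ln(B₀/D) − r = −(1/7.3762)·ln(166.579797/247.0659) − 0.0312 = 0.02223953

spread=0.0222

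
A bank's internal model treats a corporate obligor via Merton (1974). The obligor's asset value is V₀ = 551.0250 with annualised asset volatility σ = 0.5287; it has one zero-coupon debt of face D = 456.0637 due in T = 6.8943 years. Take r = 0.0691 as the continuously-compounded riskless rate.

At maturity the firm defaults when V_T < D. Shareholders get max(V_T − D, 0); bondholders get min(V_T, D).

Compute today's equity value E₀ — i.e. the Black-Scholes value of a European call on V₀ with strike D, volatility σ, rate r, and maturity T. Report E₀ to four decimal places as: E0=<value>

E0=367.2009

d₁ = [ln(V₀/D) + (r + σ²/2)T] / (σ√T)
   = [ln(551.0250/456.0637) + (0.0691 + 0.5·0.5287²)·6.8943] / (0.5287·√6.8943)
   = [0.189148 + 1.439956] / 1.388208 = 1.173531
d₂ = d₁ − σ√T = 1.173531 − 1.388208 = -0.214677
N(d₁) = 0.879708,  N(d₂) = 0.415010,  e^(−rT) = 0.621017
E₀ = V₀·N(d₁) − D·e^(−rT)·N(d₂)
   = 551.0250·0.879708 − 456.0637·0.621017·0.415010 = 367.200876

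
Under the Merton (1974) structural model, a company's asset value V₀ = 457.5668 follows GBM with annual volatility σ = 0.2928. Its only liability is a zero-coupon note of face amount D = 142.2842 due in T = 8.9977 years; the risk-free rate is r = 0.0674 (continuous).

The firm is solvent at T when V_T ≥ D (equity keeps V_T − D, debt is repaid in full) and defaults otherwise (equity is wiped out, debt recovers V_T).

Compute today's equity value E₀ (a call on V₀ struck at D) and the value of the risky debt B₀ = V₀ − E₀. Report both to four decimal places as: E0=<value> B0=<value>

E0=381.2139 B0=76.3529

d₁ = [ln(V₀/D) + (r + σ²/2)T] / (σ√T)
   = [ln(457.5668/142.2842) + (0.0674 + 0.5·0.2928²)·8.9977] / (0.2928·√8.9977)
   = [1.168096 + 0.992140] / 0.878288 = 2.459599
d₂ = d₁ − σ√T = 2.459599 − 0.878288 = 1.581312
N(d₁) = 0.993045,  N(d₂) = 0.943097,  e^(−rT) = 0.545286
E₀ = V₀·N(d₁) − D·e^(−rT)·N(d₂)
   = 457.5668·0.993045 − 142.2842·0.545286·0.943097 = 381.213912
B₀ = V₀ − E₀ = 457.5668 − 381.213912 = 76.352888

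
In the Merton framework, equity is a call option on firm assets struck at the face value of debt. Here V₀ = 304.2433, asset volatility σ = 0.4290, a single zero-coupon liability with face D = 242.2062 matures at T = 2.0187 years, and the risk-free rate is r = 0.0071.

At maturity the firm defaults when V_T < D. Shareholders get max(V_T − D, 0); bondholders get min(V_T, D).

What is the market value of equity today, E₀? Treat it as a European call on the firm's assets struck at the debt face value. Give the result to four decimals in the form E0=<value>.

d₁ = [ln(V₀/D) + (r + σ²/2)T] / (σ√T)
   = [ln(304.2433/242.2062) + (0.0071 + 0.5·0.4290²)·2.0187] / (0.4290·√2.0187)
   = [0.228038 + 0.200095] / 0.609527 = 0.702401
d₂ = d₁ − σ√T = 0.702401 − 0.609527 = 0.092874
N(d₁) = 0.758786,  N(d₂) = 0.536998,  e^(−rT) = 0.985769
E₀ = V₀·N(d₁) − D·e^(−rT)·N(d₂)
   = 304.2433·0.758786 − 242.2062·0.985769·0.536998 = 102.642017

E0=102.6420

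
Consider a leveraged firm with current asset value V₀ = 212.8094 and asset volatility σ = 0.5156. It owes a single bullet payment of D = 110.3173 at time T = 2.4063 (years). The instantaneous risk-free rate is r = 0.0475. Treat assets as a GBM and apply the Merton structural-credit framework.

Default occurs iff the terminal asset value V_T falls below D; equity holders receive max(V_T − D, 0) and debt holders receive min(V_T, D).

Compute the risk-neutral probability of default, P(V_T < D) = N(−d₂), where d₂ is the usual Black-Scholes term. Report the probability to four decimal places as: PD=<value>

PD=0.2862

d₁ = [ln(V₀/D) + (r + σ²/2)T] / (σ√T)
   = [ln(212.8094/110.3173) + (0.0475 + 0.5·0.5156²)·2.4063] / (0.5156·√2.4063)
   = [0.657036 + 0.434149] / 0.799812 = 1.364302
d₂ = d₁ − σ√T = 1.364302 − 0.799812 = 0.564490
risk-neutral PD = N(−d₂) = N(-0.564490) = 0.286210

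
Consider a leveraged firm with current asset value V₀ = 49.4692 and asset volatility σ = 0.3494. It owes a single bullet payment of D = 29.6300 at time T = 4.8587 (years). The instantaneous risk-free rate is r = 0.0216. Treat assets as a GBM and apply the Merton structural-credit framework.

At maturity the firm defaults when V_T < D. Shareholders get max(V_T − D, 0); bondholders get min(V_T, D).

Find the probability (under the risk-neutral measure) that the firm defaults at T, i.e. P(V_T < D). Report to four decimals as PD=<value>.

d₁ = [ln(V₀/D) + (r + σ²/2)T] / (σ√T)
   = [ln(49.4692/29.6300) + (0.0216 + 0.5·0.3494²)·4.8587] / (0.3494·√4.8587)
   = [0.512563 + 0.401524] / 0.770164 = 1.186874
d₂ = d₁ − σ√T = 1.186874 − 0.770164 = 0.416710
risk-neutral PD = N(−d₂) = N(-0.416710) = 0.338445

PD=0.3384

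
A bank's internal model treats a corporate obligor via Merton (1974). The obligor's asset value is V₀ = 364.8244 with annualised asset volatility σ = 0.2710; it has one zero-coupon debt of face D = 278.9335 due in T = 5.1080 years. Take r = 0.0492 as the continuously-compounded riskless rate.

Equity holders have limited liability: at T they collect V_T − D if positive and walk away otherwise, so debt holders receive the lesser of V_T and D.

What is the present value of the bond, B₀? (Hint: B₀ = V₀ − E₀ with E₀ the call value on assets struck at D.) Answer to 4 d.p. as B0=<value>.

B0=198.4786

d₁ = [ln(V₀/D) + (r + σ²/2)T] / (σ√T)
   = [ln(364.8244/278.9335) + (0.0492 + 0.5·0.2710²)·5.1080] / (0.2710·√5.1080)
   = [0.268443 + 0.438882] / 0.612484 = 1.154846
d₂ = d₁ − σ√T = 1.154846 − 0.612484 = 0.542362
N(d₁) = 0.875923,  N(d₂) = 0.706215,  e^(−rT) = 0.777778
E₀ = V₀·N(d₁) − D·e^(−rT)·N(d₂)
   = 364.8244·0.875923 − 278.9335·0.777778·0.706215 = 166.345827
B₀ = V₀ − E₀ = 364.8244 − 166.345827 = 198.478573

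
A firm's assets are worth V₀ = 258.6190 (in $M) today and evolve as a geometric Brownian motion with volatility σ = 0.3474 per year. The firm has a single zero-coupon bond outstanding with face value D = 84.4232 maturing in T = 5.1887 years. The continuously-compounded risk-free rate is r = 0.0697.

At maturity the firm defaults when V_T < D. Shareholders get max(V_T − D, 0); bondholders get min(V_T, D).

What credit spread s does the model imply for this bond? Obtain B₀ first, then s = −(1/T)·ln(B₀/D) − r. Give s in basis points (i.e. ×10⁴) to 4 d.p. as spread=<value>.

spread=36.1468

d₁ = [ln(V₀/D) + (r + σ²/2)T] / (σ√T)
   = [ln(258.6190/84.4232) + (0.0697 + 0.5·0.3474²)·5.1887] / (0.3474·√5.1887)
   = [1.119514 + 0.674756] / 0.791333 = 2.267403
d₂ = d₁ − σ√T = 2.267403 − 0.791333 = 1.476070
N(d₁) = 0.988317,  N(d₂) = 0.930037,  e^(−rT) = 0.696524
E₀ = V₀·N(d₁) − D·e^(−rT)·N(d₂)
   = 258.6190·0.988317 − 84.4232·0.696524·0.930037 = 200.908774
B₀ = V₀ − E₀ = 258.6190 − 200.908774 = 57.710226
spread = −(1/T)·ln(B₀/D) − r = −(1/5.1887)·ln(57.710226/84.4232) − 0.0697 = 0.00361468
in basis points: 0.00361468 × 10⁴ = 36.1468 bp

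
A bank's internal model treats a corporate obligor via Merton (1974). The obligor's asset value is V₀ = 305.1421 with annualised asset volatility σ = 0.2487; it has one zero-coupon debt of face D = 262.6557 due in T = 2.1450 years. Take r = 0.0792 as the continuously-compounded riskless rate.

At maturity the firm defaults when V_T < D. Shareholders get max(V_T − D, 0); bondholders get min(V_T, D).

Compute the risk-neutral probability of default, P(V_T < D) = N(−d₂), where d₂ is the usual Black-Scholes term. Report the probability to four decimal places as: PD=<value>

d₁ = [ln(V₀/D) + (r + σ²/2)T] / (σ√T)
   = [ln(305.1421/262.6557) + (0.0792 + 0.5·0.2487²)·2.1450] / (0.2487·√2.1450)
   = [0.149934 + 0.236220] / 0.364242 = 1.060158
d₂ = d₁ − σ√T = 1.060158 − 0.364242 = 0.695916
risk-neutral PD = N(−d₂) = N(-0.695916) = 0.243241

PD=0.2432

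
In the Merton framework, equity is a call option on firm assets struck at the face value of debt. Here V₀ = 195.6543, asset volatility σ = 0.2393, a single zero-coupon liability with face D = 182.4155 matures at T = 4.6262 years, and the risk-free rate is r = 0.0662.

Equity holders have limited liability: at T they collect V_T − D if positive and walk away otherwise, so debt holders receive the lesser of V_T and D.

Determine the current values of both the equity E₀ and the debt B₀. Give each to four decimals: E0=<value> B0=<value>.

d₁ = [ln(V₀/D) + (r + σ²/2)T] / (σ√T)
   = [ln(195.6543/182.4155) + (0.0662 + 0.5·0.2393²)·4.6262] / (0.2393·√4.6262)
   = [0.070062 + 0.438713] / 0.514701 = 0.988487
d₂ = d₁ − σ√T = 0.988487 − 0.514701 = 0.473786
N(d₁) = 0.838543,  N(d₂) = 0.682174,  e^(−rT) = 0.736199
E₀ = V₀·N(d₁) − D·e^(−rT)·N(d₂)
   = 195.6543·0.838543 − 182.4155·0.736199·0.682174 = 72.452569
B₀ = V₀ − E₀ = 195.6543 − 72.452569 = 123.201731

E0=72.4526 B0=123.2017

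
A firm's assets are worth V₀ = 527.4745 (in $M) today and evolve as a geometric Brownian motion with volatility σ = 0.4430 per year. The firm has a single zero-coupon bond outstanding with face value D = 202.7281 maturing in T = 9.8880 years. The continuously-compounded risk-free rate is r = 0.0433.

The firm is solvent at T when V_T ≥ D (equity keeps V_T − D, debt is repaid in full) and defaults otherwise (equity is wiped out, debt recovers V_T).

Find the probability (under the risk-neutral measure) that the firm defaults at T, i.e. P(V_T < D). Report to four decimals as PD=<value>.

d₁ = [ln(V₀/D) + (r + σ²/2)T] / (σ√T)
   = [ln(527.4745/202.7281) + (0.0433 + 0.5·0.4430²)·9.8880] / (0.4430·√9.8880)
   = [0.956235 + 1.398405] / 1.393022 = 1.690311
d₂ = d₁ − σ√T = 1.690311 − 1.393022 = 0.297289
risk-neutral PD = N(−d₂) = N(-0.297289) = 0.383123

PD=0.3831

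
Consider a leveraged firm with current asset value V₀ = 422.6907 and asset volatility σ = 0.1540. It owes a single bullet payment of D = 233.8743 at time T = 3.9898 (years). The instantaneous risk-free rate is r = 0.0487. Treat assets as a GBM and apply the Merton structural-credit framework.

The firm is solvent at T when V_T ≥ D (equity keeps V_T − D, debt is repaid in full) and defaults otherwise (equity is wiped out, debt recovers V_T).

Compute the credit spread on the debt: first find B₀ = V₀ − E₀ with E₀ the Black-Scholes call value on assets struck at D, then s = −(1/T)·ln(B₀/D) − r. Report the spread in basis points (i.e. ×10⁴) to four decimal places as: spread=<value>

d₁ = [ln(V₀/D) + (r + σ²/2)T] / (σ√T)
   = [ln(422.6907/233.8743) + (0.0487 + 0.5·0.1540²)·3.9898] / (0.1540·√3.9898)
   = [0.591857 + 0.241614] / 0.307607 = 2.709532
d₂ = d₁ − σ√T = 2.709532 − 0.307607 = 2.401925
N(d₁) = 0.996631,  N(d₂) = 0.991845,  e^(−rT) = 0.823408
E₀ = V₀·N(d₁) − D·e^(−rT)·N(d₂)
   = 422.6907·0.996631 − 233.8743·0.823408·0.991845 = 230.263036
B₀ = V₀ − E₀ = 422.6907 − 230.263036 = 192.427664
spread = −(1/T)·ln(B₀/D) − r = −(1/3.9898)·ln(192.427664/233.8743) − 0.0487 = 0.00019054
in basis points: 0.00019054 × 10⁴ = 1.9054 bp

spread=1.9054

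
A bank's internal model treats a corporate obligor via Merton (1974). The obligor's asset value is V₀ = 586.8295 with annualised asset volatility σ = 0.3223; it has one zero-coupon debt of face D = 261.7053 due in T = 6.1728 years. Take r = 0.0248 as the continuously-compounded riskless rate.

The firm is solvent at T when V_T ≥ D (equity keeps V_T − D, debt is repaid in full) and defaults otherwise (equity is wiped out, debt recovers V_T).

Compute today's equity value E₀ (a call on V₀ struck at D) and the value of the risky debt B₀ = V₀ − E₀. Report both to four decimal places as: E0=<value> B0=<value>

d₁ = [ln(V₀/D) + (r + σ²/2)T] / (σ√T)
   = [ln(586.8295/261.7053) + (0.0248 + 0.5·0.3223²)·6.1728] / (0.3223·√6.1728)
   = [0.807515 + 0.473692] / 0.800758 = 1.599993
d₂ = d₁ − σ√T = 1.599993 − 0.800758 = 0.799235
N(d₁) = 0.945200,  N(d₂) = 0.787923,  e^(−rT) = 0.858056
E₀ = V₀·N(d₁) − D·e^(−rT)·N(d₂)
   = 586.8295·0.945200 − 261.7053·0.858056·0.787923 = 377.736895
B₀ = V₀ − E₀ = 586.8295 − 377.736895 = 209.092605

E0=377.7369 B0=209.0926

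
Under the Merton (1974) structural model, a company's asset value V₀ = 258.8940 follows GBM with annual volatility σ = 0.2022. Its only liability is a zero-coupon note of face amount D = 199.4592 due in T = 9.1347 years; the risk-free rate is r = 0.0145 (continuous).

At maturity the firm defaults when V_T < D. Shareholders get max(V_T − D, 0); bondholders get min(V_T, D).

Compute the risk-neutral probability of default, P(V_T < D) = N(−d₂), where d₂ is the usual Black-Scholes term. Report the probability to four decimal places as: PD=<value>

d₁ = [ln(V₀/D) + (r + σ²/2)T] / (σ√T)
   = [ln(258.8940/199.4592) + (0.0145 + 0.5·0.2022²)·9.1347] / (0.2022·√9.1347)
   = [0.260809 + 0.319189] / 0.611123 = 0.949069
d₂ = d₁ − σ√T = 0.949069 − 0.611123 = 0.337947
risk-neutral PD = N(−d₂) = N(-0.337947) = 0.367702

PD=0.3677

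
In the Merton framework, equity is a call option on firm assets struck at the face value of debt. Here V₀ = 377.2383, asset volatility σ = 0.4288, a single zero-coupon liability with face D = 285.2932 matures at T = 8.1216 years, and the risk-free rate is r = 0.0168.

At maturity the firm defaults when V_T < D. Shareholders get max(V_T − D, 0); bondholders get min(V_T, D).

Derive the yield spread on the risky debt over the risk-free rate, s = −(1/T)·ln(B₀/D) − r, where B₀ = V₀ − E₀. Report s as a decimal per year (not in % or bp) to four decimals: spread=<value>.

spread=0.0527

d₁ = [ln(V₀/D) + (r + σ²/2)T] / (σ√T)
   = [ln(377.2383/285.2932) + (0.0168 + 0.5·0.4288²)·8.1216] / (0.4288·√8.1216)
   = [0.279360 + 0.883100] / 1.222012 = 0.951267
d₂ = d₁ − σ√T = 0.951267 − 1.222012 = -0.270746
N(d₁) = 0.829265,  N(d₂) = 0.393293,  e^(−rT) = 0.872456
E₀ = V₀·N(d₁) − D·e^(−rT)·N(d₂)
   = 377.2383·0.829265 − 285.2932·0.872456·0.393293 = 214.937706
B₀ = V₀ − E₀ = 377.2383 − 214.937706 = 162.300594
spread = −(1/T)·ln(B₀/D) − r = −(1/8.1216)·ln(162.300594/285.2932) − 0.0168 = 0.05265273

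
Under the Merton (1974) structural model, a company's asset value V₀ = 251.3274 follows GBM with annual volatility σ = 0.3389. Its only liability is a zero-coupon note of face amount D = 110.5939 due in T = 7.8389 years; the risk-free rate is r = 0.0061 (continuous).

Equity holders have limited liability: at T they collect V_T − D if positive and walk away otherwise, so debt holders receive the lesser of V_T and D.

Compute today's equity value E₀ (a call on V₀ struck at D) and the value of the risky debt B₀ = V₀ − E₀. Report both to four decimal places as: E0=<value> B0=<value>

d₁ = [ln(V₀/D) + (r + σ²/2)T] / (σ√T)
   = [ln(251.3274/110.5939) + (0.0061 + 0.5·0.3389²)·7.8389] / (0.3389·√7.8389)
   = [0.820892 + 0.497979] / 0.948853 = 1.389962
d₂ = d₁ − σ√T = 1.389962 − 0.948853 = 0.441109
N(d₁) = 0.917730,  N(d₂) = 0.670433,  e^(−rT) = 0.953308
E₀ = V₀·N(d₁) − D·e^(−rT)·N(d₂)
   = 251.3274·0.917730 − 110.5939·0.953308·0.670433 = 159.966883
B₀ = V₀ − E₀ = 251.3274 − 159.966883 = 91.360517

E0=159.9669 B0=91.3605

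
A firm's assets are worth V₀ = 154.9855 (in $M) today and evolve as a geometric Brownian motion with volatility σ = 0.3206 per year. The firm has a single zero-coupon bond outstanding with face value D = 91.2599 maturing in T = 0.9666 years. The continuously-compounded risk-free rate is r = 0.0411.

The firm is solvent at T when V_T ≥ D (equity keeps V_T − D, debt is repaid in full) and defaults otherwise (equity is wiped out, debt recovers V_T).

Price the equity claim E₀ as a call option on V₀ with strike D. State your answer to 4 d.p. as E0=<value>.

d₁ = [ln(V₀/D) + (r + σ²/2)T] / (σ√T)
   = [ln(154.9855/91.2599) + (0.0411 + 0.5·0.3206²)·0.9666] / (0.3206·√0.9666)
   = [0.529620 + 0.089403] / 0.315201 = 1.963902
d₂ = d₁ − σ√T = 1.963902 − 0.315201 = 1.648702
N(d₁) = 0.975229,  N(d₂) = 0.950396,  e^(−rT) = 0.961052
E₀ = V₀·N(d₁) − D·e^(−rT)·N(d₂)
   = 154.9855·0.975229 − 91.2599·0.961052·0.950396 = 67.791508

E0=67.7915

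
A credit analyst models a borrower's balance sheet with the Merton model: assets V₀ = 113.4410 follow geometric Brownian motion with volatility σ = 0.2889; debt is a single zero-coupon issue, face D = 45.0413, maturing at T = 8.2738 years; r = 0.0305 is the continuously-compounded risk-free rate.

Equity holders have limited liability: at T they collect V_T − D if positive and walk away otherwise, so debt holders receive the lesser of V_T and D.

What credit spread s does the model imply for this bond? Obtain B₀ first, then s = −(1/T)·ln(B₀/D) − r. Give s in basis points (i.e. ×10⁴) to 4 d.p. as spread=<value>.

d₁ = [ln(V₀/D) + (r + σ²/2)T] / (σ√T)
   = [ln(113.4410/45.0413) + (0.0305 + 0.5·0.2889²)·8.2738] / (0.2889·√8.2738)
   = [0.923703 + 0.597630] / 0.830998 = 1.830730
d₂ = d₁ − σ√T = 1.830730 − 0.830998 = 0.999731
N(d₁) = 0.966430,  N(d₂) = 0.841280,  e^(−rT) = 0.776972
E₀ = V₀·N(d₁) − D·e^(−rT)·N(d₂)
   = 113.4410·0.966430 − 45.0413·0.776972·0.841280 = 80.191449
B₀ = V₀ − E₀ = 113.4410 − 80.191449 = 33.249551
spread = −(1/T)·ln(B₀/D) − r = −(1/8.2738)·ln(33.249551/45.0413) − 0.0305 = 0.00618672
in basis points: 0.00618672 × 10⁴ = 61.8672 bp

spread=61.8672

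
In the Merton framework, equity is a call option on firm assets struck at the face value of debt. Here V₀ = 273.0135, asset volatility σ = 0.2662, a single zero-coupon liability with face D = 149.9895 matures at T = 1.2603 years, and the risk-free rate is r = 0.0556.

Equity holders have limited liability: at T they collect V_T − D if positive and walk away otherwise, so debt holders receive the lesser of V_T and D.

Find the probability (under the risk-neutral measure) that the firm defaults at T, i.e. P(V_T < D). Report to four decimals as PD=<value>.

PD=0.0183

d₁ = [ln(V₀/D) + (r + σ²/2)T] / (σ√T)
   = [ln(273.0135/149.9895) + (0.0556 + 0.5·0.2662²)·1.2603] / (0.2662·√1.2603)
   = [0.598956 + 0.114727] / 0.298844 = 2.388142
d₂ = d₁ − σ√T = 2.388142 − 0.298844 = 2.089297
risk-neutral PD = N(−d₂) = N(-2.089297) = 0.018340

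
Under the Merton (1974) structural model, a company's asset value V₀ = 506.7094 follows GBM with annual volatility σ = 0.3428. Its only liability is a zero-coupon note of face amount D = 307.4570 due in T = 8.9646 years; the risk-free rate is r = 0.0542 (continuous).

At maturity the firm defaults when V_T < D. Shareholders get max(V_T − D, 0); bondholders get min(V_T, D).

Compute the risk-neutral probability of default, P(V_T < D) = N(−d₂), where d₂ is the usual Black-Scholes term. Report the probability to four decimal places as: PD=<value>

d₁ = [ln(V₀/D) + (r + σ²/2)T] / (σ√T)
   = [ln(506.7094/307.4570) + (0.0542 + 0.5·0.3428²)·8.9646] / (0.3428·√8.9646)
   = [0.499602 + 1.012605] / 1.026375 = 1.473347
d₂ = d₁ − σ√T = 1.473347 − 1.026375 = 0.446971
risk-neutral PD = N(−d₂) = N(-0.446971) = 0.327448

PD=0.3274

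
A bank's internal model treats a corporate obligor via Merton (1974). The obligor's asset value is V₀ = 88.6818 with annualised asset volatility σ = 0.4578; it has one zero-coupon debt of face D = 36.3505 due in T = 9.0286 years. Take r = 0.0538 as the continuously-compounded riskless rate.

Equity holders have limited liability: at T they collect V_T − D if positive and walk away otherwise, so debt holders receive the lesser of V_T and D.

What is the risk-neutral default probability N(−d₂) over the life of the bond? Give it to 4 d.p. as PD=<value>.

d₁ = [ln(V₀/D) + (r + σ²/2)T] / (σ√T)
   = [ln(88.6818/36.3505) + (0.0538 + 0.5·0.4578²)·9.0286] / (0.4578·√9.0286)
   = [0.891847 + 1.431849] / 1.375580 = 1.689248
d₂ = d₁ − σ√T = 1.689248 − 1.375580 = 0.313667
risk-neutral PD = N(−d₂) = N(-0.313667) = 0.376887

PD=0.3769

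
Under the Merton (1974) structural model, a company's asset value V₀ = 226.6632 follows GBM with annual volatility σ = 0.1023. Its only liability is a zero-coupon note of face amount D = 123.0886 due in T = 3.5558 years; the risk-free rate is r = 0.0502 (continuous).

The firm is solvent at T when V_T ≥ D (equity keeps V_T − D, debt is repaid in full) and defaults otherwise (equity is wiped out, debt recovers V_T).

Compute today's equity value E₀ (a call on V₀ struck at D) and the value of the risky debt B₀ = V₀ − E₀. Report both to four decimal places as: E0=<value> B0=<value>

d₁ = [ln(V₀/D) + (r + σ²/2)T] / (σ√T)
   = [ln(226.6632/123.0886) + (0.0502 + 0.5·0.1023²)·3.5558] / (0.1023·√3.5558)
   = [0.610561 + 0.197107] / 0.192905 = 4.186862
d₂ = d₁ − σ√T = 4.186862 − 0.192905 = 3.993957
N(d₁) = 0.999986,  N(d₂) = 0.999968,  e^(−rT) = 0.836523
E₀ = V₀·N(d₁) − D·e^(−rT)·N(d₂)
   = 226.6632·0.999986 − 123.0886·0.836523·0.999968 = 123.696884
B₀ = V₀ − E₀ = 226.6632 − 123.696884 = 102.966316

E0=123.6969 B0=102.9663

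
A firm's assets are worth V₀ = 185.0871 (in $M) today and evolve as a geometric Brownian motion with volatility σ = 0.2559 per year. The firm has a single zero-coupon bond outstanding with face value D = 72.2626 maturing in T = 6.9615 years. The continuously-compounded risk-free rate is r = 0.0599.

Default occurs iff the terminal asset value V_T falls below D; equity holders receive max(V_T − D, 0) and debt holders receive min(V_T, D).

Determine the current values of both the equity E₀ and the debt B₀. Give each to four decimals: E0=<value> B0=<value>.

E0=137.9645 B0=47.1226

d₁ = [ln(V₀/D) + (r + σ²/2)T] / (σ√T)
   = [ln(185.0871/72.2626) + (0.0599 + 0.5·0.2559²)·6.9615] / (0.2559·√6.9615)
   = [0.940520 + 0.644930] / 0.675183 = 2.348177
d₂ = d₁ − σ√T = 2.348177 − 0.675183 = 1.672994
N(d₁) = 0.990567,  N(d₂) = 0.952836,  e^(−rT) = 0.659025
E₀ = V₀·N(d₁) − D·e^(−rT)·N(d₂)
   = 185.0871·0.990567 − 72.2626·0.659025·0.952836 = 137.964454
B₀ = V₀ − E₀ = 185.0871 − 137.964454 = 47.122646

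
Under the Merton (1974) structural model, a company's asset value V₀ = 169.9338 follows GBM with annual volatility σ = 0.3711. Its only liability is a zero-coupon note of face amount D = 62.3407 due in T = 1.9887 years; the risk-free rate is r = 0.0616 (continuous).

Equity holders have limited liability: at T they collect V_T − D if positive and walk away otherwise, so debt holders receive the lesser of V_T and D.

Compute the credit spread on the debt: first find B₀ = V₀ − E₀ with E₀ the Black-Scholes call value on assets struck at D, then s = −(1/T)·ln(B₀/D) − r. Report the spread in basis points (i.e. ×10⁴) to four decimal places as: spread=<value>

d₁ = [ln(V₀/D) + (r + σ²/2)T] / (σ√T)
   = [ln(169.9338/62.3407) + (0.0616 + 0.5·0.3711²)·1.9887] / (0.3711·√1.9887)
   = [1.002794 + 0.259441] / 0.523330 = 2.411931
d₂ = d₁ − σ√T = 2.411931 − 0.523330 = 1.888601
N(d₁) = 0.992066,  N(d₂) = 0.970527,  e^(−rT) = 0.884702
E₀ = V₀·N(d₁) − D·e^(−rT)·N(d₂)
   = 169.9338·0.992066 − 62.3407·0.884702·0.970527 = 115.058056
B₀ = V₀ − E₀ = 169.9338 − 115.058056 = 54.875744
spread = −(1/T)·ln(B₀/D) − r = −(1/1.9887)·ln(54.875744/62.3407) − 0.0616 = 0.00253390
in basis points: 0.00253390 × 10⁴ = 25.3390 bp

spread=25.3390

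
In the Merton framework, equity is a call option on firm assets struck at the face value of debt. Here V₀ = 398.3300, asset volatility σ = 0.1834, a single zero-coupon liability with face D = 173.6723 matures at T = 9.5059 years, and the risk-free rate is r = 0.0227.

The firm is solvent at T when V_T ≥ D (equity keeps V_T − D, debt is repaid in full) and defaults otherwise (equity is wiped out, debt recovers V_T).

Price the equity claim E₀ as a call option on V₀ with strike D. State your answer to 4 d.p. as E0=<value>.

d₁ = [ln(V₀/D) + (r + σ²/2)T] / (σ√T)
   = [ln(398.3300/173.6723) + (0.0227 + 0.5·0.1834²)·9.5059] / (0.1834·√9.5059)
   = [0.830111 + 0.375652] / 0.565452 = 2.132386
d₂ = d₁ − σ√T = 2.132386 − 0.565452 = 1.566934
N(d₁) = 0.983512,  N(d₂) = 0.941435,  e^(−rT) = 0.805909
E₀ = V₀·N(d₁) − D·e^(−rT)·N(d₂)
   = 398.3300·0.983512 − 173.6723·0.805909·0.941435 = 259.995380

E0=259.9954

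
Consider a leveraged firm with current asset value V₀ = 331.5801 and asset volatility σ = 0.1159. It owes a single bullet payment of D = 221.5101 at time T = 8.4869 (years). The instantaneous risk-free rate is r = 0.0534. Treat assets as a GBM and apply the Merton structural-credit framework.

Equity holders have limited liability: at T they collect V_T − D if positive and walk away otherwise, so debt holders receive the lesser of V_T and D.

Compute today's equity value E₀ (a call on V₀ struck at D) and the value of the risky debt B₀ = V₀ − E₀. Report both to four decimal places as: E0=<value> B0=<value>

E0=190.9191 B0=140.6610

d₁ = [ln(V₀/D) + (r + σ²/2)T] / (σ√T)
   = [ln(331.5801/221.5101) + (0.0534 + 0.5·0.1159²)·8.4869] / (0.1159·√8.4869)
   = [0.403401 + 0.510202] / 0.337643 = 2.705824
d₂ = d₁ − σ√T = 2.705824 − 0.337643 = 2.368181
N(d₁) = 0.996593,  N(d₂) = 0.991062,  e^(−rT) = 0.635591
E₀ = V₀·N(d₁) − D·e^(−rT)·N(d₂)
   = 331.5801·0.996593 − 221.5101·0.635591·0.991062 = 190.919090
B₀ = V₀ − E₀ = 331.5801 − 190.919090 = 140.661010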